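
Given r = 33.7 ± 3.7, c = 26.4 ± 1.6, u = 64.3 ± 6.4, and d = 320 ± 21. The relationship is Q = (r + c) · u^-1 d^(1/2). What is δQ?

Let w = r + c = 60.1. δw = √(δr² + δc²) = √(13.7 + 2.56) = 4.03, so δw/w = 0.0671.
Q is then a monomial in w, u, d:
δQ/Q = √((δw/w)² + (-1·δu/u)² + (½·δd/d)²) = √(0.00450 + 0.00991 + 0.00108) = 0.124
Q = 16.7, so δQ = 0.124 × 16.7 = 2.08.

2.08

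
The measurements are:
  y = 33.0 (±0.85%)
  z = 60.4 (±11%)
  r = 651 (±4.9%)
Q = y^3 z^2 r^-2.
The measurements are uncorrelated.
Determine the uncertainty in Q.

For a monomial Q ∝ y^3, z^2, r^-2, fractional errors add in quadrature:
  (3·δy/y)² = (3×0.00850)² = 0.000650;  (2·δz/z)² = (2×0.110)² = 0.0484;  (-2·δr/r)² = (-2×0.0490)² = 0.00960
δQ/Q = √(0.0587) = 0.242
Q = 309, so δQ = 0.242 × 309 = 74.9.

74.9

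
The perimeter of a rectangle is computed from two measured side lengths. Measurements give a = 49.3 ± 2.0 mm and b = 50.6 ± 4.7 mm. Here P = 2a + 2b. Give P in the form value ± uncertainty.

200 ± 10.2 mm

For a sum/difference, combine absolute errors in quadrature:
  (2·δa)² = 16.0;  (2·δb)² = 88.4
δP = √(104) = 10.2 mm
P = 200 mm.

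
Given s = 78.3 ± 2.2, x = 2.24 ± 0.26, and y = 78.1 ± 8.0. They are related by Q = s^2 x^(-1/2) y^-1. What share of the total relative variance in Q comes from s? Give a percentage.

(δQ/Q)² = (2·δs/s)² + (−½·δx/x)² + (-1·δy/y)²
  s term: (2×0.0281)² = 0.00316
  x term: (-0.5×0.116)² = 0.00337
  y term: (-1×0.102)² = 0.0105
Total = 0.0170. Share from s = 0.00316/0.0170 = 0.186.

18.6%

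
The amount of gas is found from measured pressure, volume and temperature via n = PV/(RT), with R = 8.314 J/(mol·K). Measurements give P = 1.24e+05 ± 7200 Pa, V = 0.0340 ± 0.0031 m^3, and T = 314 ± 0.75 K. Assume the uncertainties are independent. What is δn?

Relative error in a monomial: (δn/n)² = Σ (nᵢ · δxᵢ/xᵢ)².
  (1·δP/P)² = (1×0.0581)² = 0.00337;  (1·δV/V)² = (1×0.0912)² = 0.00831;  (-1·δT/T)² = (-1×0.00239)² = 5.71e-06
δn/n = √(0.0117) = 0.108
n = 1.61 mol, so δn = 0.108 × 1.61 = 0.175 mol.

0.175 mol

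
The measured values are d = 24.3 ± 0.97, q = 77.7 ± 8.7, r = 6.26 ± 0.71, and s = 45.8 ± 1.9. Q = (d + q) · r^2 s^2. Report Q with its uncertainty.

(8.38 ± 2.15) × 10^6

Let u = d + q = 102. δu = √(δd² + δq²) = √(0.941 + 75.7) = 8.75, so δu/u = 0.0858.
Q is then a monomial in u, r, s:
δQ/Q = √((δu/u)² + (2·δr/r)² + (2·δs/s)²) = √(0.00737 + 0.0515 + 0.00688) = 0.256
Q = 8.38e+06, so δQ = 0.256 × 8.38e+06 = 2.15e+06.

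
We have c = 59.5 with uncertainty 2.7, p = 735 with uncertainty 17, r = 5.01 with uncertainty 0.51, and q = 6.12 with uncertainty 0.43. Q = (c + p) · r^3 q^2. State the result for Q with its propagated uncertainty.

(3.74 ± 1.26) × 10^6

Let u = c + p = 794. δu = √(δc² + δp²) = √(7.29 + 289) = 17.2, so δu/u = 0.0217.
Q is then a monomial in u, r, q:
δQ/Q = √((δu/u)² + (3·δr/r)² + (2·δq/q)²) = √(0.000469 + 0.0933 + 0.0197) = 0.337
Q = 3.74e+06, so δQ = 0.337 × 3.74e+06 = 1.26e+06.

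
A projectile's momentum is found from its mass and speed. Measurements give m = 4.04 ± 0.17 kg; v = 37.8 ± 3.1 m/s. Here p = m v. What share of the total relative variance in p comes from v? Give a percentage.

(δp/p)² = (1·δm/m)² + (1·δv/v)²
  m term: (1×0.0421)² = 0.00177
  v term: (1×0.0820)² = 0.00673
Total = 0.00850. Share from v = 0.00673/0.00850 = 0.792.

79.2%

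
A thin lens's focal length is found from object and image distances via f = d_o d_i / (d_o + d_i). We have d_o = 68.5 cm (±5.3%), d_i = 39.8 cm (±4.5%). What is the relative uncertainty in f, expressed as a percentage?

3.45%

∂f/∂d_o = (d_i/(d_o+d_i))² = 0.135;  ∂f/∂d_i = (d_o/(d_o+d_i))² = 0.400
δf = √((∂f/∂d_o · δd_o)² + (∂f/∂d_i · δd_i)²) = √(0.240 + 0.513) = 0.868 cm
f = 25.2 cm, so δf/f = 0.868/25.2 = 0.0345.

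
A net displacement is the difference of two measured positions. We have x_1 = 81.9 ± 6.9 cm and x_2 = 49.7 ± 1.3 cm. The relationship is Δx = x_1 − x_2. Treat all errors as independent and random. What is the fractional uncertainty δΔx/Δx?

Each term contributes (cᵢ δxᵢ)² to (δΔx)²:
  (δx_1)² = 47.6;  (δx_2)² = 1.69
δΔx = √(49.3) = 7.02 cm
Δx = 32.2 cm, so δΔx/Δx = 7.02/32.2 = 0.218.

0.218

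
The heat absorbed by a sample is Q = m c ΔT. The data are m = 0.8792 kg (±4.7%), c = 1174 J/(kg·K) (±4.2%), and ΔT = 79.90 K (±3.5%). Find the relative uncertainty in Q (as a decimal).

0.0721

Each factor contributes (exponent × relative error)² to (δQ/Q)²:
  (1·δm/m)² = (1×0.0470)² = 0.00221;  (1·δc/c)² = (1×0.0420)² = 0.00176;  (1·δΔT/ΔT)² = (1×0.0350)² = 0.00123
δQ/Q = √(0.00520) = 0.0721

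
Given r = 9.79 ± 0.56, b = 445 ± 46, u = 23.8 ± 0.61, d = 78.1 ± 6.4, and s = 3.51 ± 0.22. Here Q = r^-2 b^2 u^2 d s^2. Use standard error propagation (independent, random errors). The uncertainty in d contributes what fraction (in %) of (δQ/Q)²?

8.30%

(δQ/Q)² = (-2·δr/r)² + (2·δb/b)² + (2·δu/u)² + (1·δd/d)² + (2·δs/s)²
  r term: (-2×0.0572)² = 0.0131
  b term: (2×0.103)² = 0.0427
  u term: (2×0.0256)² = 0.00263
  d term: (1×0.0819)² = 0.00672
  s term: (2×0.0627)² = 0.0157
Total = 0.0809. Share from d = 0.00672/0.0809 = 0.0830.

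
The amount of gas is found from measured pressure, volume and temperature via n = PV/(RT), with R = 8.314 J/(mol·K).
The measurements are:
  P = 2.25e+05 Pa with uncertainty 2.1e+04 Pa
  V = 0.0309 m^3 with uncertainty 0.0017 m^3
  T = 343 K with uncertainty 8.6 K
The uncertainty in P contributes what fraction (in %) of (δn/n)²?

70.4%

(δn/n)² = (1·δP/P)² + (1·δV/V)² + (-1·δT/T)²
  P term: (1×0.0933)² = 0.00871
  V term: (1×0.0550)² = 0.00303
  T term: (-1×0.0251)² = 0.000629
Total = 0.0124. Share from P = 0.00871/0.0124 = 0.704.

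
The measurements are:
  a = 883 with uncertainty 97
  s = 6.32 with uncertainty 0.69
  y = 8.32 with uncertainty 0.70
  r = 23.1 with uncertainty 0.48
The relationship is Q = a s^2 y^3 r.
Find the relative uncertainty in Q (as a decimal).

Relative error in a monomial: (δQ/Q)² = Σ (nᵢ · δxᵢ/xᵢ)².
  (1·δa/a)² = (1×0.110)² = 0.0121;  (2·δs/s)² = (2×0.109)² = 0.0477;  (3·δy/y)² = (3×0.0841)² = 0.0637;  (1·δr/r)² = (1×0.0208)² = 0.000432
δQ/Q = √(0.124) = 0.352

0.352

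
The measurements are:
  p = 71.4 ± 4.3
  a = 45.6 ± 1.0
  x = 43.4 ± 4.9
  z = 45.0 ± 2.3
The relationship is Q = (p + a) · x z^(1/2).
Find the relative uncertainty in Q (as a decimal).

0.122

Let u = p + a = 117. δu = √(δp² + δa²) = √(18.5 + 1.00) = 4.41, so δu/u = 0.0377.
Q is then a monomial in u, x, z:
δQ/Q = √((δu/u)² + (1·δx/x)² + (½·δz/z)²) = √(0.00142 + 0.0127 + 0.000653) = 0.122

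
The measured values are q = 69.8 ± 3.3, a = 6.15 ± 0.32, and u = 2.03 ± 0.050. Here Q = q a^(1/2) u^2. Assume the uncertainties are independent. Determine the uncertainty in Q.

52.1

Relative error in a monomial: (δQ/Q)² = Σ (nᵢ · δxᵢ/xᵢ)².
  (1·δq/q)² = (1×0.0473)² = 0.00224;  (½·δa/a)² = (0.5×0.0520)² = 0.000677;  (2·δu/u)² = (2×0.0246)² = 0.00243
δQ/Q = √(0.00534) = 0.0731
Q = 713, so δQ = 0.0731 × 713 = 52.1.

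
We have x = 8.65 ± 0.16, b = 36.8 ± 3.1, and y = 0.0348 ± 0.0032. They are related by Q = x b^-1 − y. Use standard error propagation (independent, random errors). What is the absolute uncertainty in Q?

0.0205

Let p = x·b^-1 = 0.235. δp/p = √((1·δx/x)² + (-1·δb/b)²) = √(0.000342 + 0.00710) = 0.0862, so δp = 0.0203.
Q = p − y: δQ = √(δp² + δy²) = √(0.000411 + 1.02e-05) = 0.0205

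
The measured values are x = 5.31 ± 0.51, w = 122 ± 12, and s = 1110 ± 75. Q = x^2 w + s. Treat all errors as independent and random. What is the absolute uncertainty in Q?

Let p = x^2·w = 3440. δp/p = √((2·δx/x)² + (1·δw/w)²) = √(0.0369 + 0.00967) = 0.216, so δp = 742.
Q = p + s: δQ = √(δp² + δs²) = √(5.51e+05 + 5620) = 746

746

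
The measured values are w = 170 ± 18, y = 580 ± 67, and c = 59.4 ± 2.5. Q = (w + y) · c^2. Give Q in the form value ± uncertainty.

(2.65 ± 0.331) × 10^6

Let u = w + y = 750. δu = √(δw² + δy²) = √(324 + 4490) = 69.4, so δu/u = 0.0925.
Q is then a monomial in u, c:
δQ/Q = √((δu/u)² + (2·δc/c)²) = √(0.00856 + 0.00709) = 0.125
Q = 2.65e+06, so δQ = 0.125 × 2.65e+06 = 3.31e+05.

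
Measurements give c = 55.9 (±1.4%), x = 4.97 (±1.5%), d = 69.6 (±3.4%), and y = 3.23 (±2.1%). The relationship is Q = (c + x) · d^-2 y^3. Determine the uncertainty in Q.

0.0396

Let u = c + x = 60.9. δu = √(δc² + δx²) = √(0.612 + 0.00556) = 0.786, so δu/u = 0.0129.
Q is then a monomial in u, d, y:
δQ/Q = √((δu/u)² + (-2·δd/d)² + (3·δy/y)²) = √(0.000167 + 0.00462 + 0.00397) = 0.0936
Q = 0.423, so δQ = 0.0936 × 0.423 = 0.0396.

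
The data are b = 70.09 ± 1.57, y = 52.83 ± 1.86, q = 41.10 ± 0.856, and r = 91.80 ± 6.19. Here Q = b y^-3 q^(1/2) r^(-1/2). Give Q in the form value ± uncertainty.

Relative error in a monomial: (δQ/Q)² = Σ (nᵢ · δxᵢ/xᵢ)².
  (1·δb/b)² = (1×0.0224)² = 0.000502;  (-3·δy/y)² = (-3×0.0352)² = 0.0112;  (½·δq/q)² = (0.5×0.0208)² = 0.000108;  (−½·δr/r)² = (-0.5×0.0674)² = 0.00114
δQ/Q = √(0.0129) = 0.114
Q = 0.0003181, so δQ = 0.114 × 0.0003181 = 3.61e-05.

(3.181 ± 0.361) × 10^-4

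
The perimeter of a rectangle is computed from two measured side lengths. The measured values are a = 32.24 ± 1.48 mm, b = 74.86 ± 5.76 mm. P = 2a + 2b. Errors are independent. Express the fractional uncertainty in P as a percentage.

5.55%

P is a linear combination, so absolute uncertainties add in quadrature:
  (2·δa)² = 8.76;  (2·δb)² = 133
δP = √(141) = 11.9 mm
P = 214.2 mm, so δP/P = 11.9/214.2 = 0.0555.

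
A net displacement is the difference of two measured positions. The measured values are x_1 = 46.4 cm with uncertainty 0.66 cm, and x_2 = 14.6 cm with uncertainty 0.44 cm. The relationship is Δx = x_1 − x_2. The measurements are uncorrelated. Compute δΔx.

Each term contributes (cᵢ δxᵢ)² to (δΔx)²:
  (δx_1)² = 0.436;  (δx_2)² = 0.194
δΔx = √(0.629) = 0.793 cm

0.793 cm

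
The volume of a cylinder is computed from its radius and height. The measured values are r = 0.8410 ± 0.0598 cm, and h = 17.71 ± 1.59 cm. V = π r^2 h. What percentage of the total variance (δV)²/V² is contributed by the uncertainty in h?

28.5%

(δV/V)² = (2·δr/r)² + (1·δh/h)²
  r term: (2×0.0711)² = 0.0202
  h term: (1×0.0898)² = 0.00806
Total = 0.0283. Share from h = 0.00806/0.0283 = 0.285.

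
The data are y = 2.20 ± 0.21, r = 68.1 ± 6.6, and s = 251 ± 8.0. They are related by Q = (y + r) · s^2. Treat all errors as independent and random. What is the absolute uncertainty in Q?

Let u = y + r = 70.3. δu = √(δy² + δr²) = √(0.0441 + 43.6) = 6.60, so δu/u = 0.0939.
Q is then a monomial in u, s:
δQ/Q = √((δu/u)² + (2·δs/s)²) = √(0.00882 + 0.00406) = 0.114
Q = 4.43e+06, so δQ = 0.114 × 4.43e+06 = 5.03e+05.

5.03e+05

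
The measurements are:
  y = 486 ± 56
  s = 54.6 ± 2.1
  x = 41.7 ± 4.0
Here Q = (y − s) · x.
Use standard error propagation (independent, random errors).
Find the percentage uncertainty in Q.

16.1%

Let u = y − s = 431. δu = √(δy² + δs²) = √(3140 + 4.41) = 56.0, so δu/u = 0.130.
Q is then a monomial in u, x:
δQ/Q = √((δu/u)² + (1·δx/x)²) = √(0.0169 + 0.00920) = 0.161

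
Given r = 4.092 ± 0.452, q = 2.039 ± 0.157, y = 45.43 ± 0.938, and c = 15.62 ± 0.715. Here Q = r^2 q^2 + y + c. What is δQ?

18.8

Let p = r^2·q^2 = 69.62. δp/p = √((2·δr/r)² + (2·δq/q)²) = √(0.0488 + 0.0237) = 0.269, so δp = 18.7.
Q = p + y + c: δQ = √(δp² + δy² + δc²) = √(351 + 0.880 + 0.511) = 18.8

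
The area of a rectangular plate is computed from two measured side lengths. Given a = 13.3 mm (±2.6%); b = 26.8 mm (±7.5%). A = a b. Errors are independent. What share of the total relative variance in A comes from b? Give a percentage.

89.3%

(δA/A)² = (1·δa/a)² + (1·δb/b)²
  a term: (1×0.0260)² = 0.000676
  b term: (1×0.0750)² = 0.00562
Total = 0.00630. Share from b = 0.00562/0.00630 = 0.893.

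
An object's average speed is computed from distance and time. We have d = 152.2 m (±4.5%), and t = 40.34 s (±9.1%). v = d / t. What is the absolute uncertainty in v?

Since v is a product/quotient, work with relative uncertainties:
  (1·δd/d)² = (1×0.0450)² = 0.00202;  (-1·δt/t)² = (-1×0.0910)² = 0.00828
δv/v = √(0.0103) = 0.102
v = 3.773 m/s, so δv = 0.102 × 3.773 = 0.383 m/s.

0.383 m/s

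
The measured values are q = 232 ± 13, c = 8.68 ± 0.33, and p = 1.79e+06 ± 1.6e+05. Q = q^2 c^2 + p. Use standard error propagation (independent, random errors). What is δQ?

Let w = q^2·c^2 = 4.06e+06. δw/w = √((2·δq/q)² + (2·δc/c)²) = √(0.0126 + 0.00578) = 0.135, so δw = 5.49e+05.
Q = w + p: δQ = √(δw² + δp²) = √(3.02e+11 + 2.56e+10) = 5.72e+05

5.72e+05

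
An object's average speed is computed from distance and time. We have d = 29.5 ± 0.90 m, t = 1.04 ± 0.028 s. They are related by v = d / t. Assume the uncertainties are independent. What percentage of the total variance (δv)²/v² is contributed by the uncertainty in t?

(δv/v)² = (1·δd/d)² + (-1·δt/t)²
  d term: (1×0.0305)² = 0.000931
  t term: (-1×0.0269)² = 0.000725
Total = 0.00166. Share from t = 0.000725/0.00166 = 0.438.

43.8%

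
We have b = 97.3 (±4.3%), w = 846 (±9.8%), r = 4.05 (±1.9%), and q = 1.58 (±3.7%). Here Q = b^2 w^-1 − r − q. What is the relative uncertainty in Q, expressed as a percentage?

Let p = b^2·w^-1 = 11.2. δp/p = √((2·δb/b)² + (-1·δw/w)²) = √(0.00740 + 0.00960) = 0.130, so δp = 1.46.
Q = p − r − q: δQ = √(δp² + δr² + δq²) = √(2.13 + 0.00592 + 0.00342) = 1.46
Q = 5.56, so δQ/Q = 1.46/5.56 = 0.263.

26.3%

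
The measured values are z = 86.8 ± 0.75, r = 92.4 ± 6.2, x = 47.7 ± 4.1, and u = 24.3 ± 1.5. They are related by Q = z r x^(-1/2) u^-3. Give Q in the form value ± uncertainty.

0.0809 ± 0.0163

Since Q is a product/quotient, work with relative uncertainties:
  (1·δz/z)² = (1×0.00864)² = 7.47e-05;  (1·δr/r)² = (1×0.0671)² = 0.00450;  (−½·δx/x)² = (-0.5×0.0860)² = 0.00185;  (-3·δu/u)² = (-3×0.0617)² = 0.0343
δQ/Q = √(0.0407) = 0.202
Q = 0.0809, so δQ = 0.202 × 0.0809 = 0.0163.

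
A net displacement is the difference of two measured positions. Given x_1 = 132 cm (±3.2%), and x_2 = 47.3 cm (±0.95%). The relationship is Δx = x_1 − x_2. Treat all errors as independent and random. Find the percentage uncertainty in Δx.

5.02%

For a sum/difference, combine absolute errors in quadrature:
  (δx_1)² = 17.8;  (δx_2)² = 0.202
δΔx = √(18.0) = 4.25 cm
Δx = 84.7 cm, so δΔx/Δx = 4.25/84.7 = 0.0502.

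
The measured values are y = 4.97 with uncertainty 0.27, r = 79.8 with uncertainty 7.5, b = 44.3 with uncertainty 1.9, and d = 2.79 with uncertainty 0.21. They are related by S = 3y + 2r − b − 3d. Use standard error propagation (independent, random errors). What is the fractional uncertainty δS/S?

S is a linear combination, so absolute uncertainties add in quadrature:
  (3·δy)² = 0.656;  (2·δr)² = 225;  (δb)² = 3.61;  (3·δd)² = 0.397
δS = √(230) = 15.2
S = 122, so δS/S = 15.2/122 = 0.124.

0.124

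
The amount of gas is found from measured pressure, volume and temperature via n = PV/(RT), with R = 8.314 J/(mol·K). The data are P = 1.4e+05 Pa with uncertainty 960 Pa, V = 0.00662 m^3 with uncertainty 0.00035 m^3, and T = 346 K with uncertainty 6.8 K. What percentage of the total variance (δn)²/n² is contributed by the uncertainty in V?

(δn/n)² = (1·δP/P)² + (1·δV/V)² + (-1·δT/T)²
  P term: (1×0.00686)² = 4.7e-05
  V term: (1×0.0529)² = 0.00280
  T term: (-1×0.0197)² = 0.000386
Total = 0.00323. Share from V = 0.00280/0.00323 = 0.866.

86.6%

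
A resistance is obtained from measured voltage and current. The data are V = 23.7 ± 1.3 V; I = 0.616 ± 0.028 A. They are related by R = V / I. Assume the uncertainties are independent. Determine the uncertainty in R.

Since R is a product/quotient, work with relative uncertainties:
  (1·δV/V)² = (1×0.0549)² = 0.00301;  (-1·δI/I)² = (-1×0.0455)² = 0.00207
δR/R = √(0.00507) = 0.0712
R = 38.5 Ω, so δR = 0.0712 × 38.5 = 2.74 Ω.

2.74 Ω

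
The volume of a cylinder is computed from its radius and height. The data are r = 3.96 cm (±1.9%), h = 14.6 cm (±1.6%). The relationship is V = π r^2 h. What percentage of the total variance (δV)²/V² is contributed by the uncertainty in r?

(δV/V)² = (2·δr/r)² + (1·δh/h)²
  r term: (2×0.0190)² = 0.00144
  h term: (1×0.0160)² = 0.000256
Total = 0.00170. Share from r = 0.00144/0.00170 = 0.849.

84.9%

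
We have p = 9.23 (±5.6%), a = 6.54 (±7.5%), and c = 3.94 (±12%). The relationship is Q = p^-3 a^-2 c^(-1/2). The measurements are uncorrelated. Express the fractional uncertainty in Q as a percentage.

23.3%

Since Q is a product/quotient, work with relative uncertainties:
  (-3·δp/p)² = (-3×0.0560)² = 0.0282;  (-2·δa/a)² = (-2×0.0750)² = 0.0225;  (−½·δc/c)² = (-0.5×0.120)² = 0.00360
δQ/Q = √(0.0543) = 0.233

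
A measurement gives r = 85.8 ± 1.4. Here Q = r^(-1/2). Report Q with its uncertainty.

0.108 ± 0.000881

Q ∝ r^(-1/2), so δQ/Q = |−½| · δr/r = 0.5 × 0.0163 = 0.00816.
Q = 0.108, so δQ = 0.00816 × 0.108 = 0.000881.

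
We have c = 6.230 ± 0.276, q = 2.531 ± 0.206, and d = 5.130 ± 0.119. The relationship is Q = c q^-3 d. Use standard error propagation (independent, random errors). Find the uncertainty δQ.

0.491

Each factor contributes (exponent × relative error)² to (δQ/Q)²:
  (1·δc/c)² = (1×0.0443)² = 0.00196;  (-3·δq/q)² = (-3×0.0814)² = 0.0596;  (1·δd/d)² = (1×0.0232)² = 0.000538
δQ/Q = √(0.0621) = 0.249
Q = 1.971, so δQ = 0.249 × 1.971 = 0.491.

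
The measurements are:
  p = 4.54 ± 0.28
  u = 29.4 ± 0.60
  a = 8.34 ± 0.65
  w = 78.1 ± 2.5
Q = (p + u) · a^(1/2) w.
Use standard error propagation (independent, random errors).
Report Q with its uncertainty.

7660 ± 414

Let h = p + u = 33.9. δh = √(δp² + δu²) = √(0.0784 + 0.360) = 0.662, so δh/h = 0.0195.
Q is then a monomial in h, a, w:
δQ/Q = √((δh/h)² + (½·δa/a)² + (1·δw/w)²) = √(0.000381 + 0.00152 + 0.00102) = 0.0541
Q = 7660, so δQ = 0.0541 × 7660 = 414.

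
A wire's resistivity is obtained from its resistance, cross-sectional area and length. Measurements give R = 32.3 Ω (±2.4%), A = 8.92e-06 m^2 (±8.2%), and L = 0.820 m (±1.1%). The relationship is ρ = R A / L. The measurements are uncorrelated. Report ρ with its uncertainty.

Products/powers → add relative errors in quadrature, weighted by exponent:
  (1·δR/R)² = (1×0.0240)² = 0.000576;  (1·δA/A)² = (1×0.0820)² = 0.00672;  (-1·δL/L)² = (-1×0.0110)² = 0.000121
δρ/ρ = √(0.00742) = 0.0861
ρ = 0.000351 Ω·m, so δρ = 0.0861 × 0.000351 = 3.03e-05 Ω·m.

(3.51 ± 0.303) × 10^-4 Ω·m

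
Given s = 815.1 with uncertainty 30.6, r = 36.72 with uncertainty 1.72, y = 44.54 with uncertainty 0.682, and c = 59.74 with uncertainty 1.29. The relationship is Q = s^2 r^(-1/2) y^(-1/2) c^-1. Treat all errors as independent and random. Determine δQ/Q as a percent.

8.19%

Relative error in a monomial: (δQ/Q)² = Σ (nᵢ · δxᵢ/xᵢ)².
  (2·δs/s)² = (2×0.0375)² = 0.00564;  (−½·δr/r)² = (-0.5×0.0468)² = 0.000549;  (−½·δy/y)² = (-0.5×0.0153)² = 5.86e-05;  (-1·δc/c)² = (-1×0.0216)² = 0.000466
δQ/Q = √(0.00671) = 0.0819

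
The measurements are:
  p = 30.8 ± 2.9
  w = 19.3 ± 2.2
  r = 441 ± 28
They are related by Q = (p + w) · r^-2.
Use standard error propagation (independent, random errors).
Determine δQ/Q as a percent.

14.6%

Let u = p + w = 50.1. δu = √(δp² + δw²) = √(8.41 + 4.84) = 3.64, so δu/u = 0.0727.
Q is then a monomial in u, r:
δQ/Q = √((δu/u)² + (-2·δr/r)²) = √(0.00528 + 0.0161) = 0.146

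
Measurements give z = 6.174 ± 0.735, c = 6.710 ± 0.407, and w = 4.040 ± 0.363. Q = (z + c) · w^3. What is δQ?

Let u = z + c = 12.88. δu = √(δz² + δc²) = √(0.540 + 0.166) = 0.840, so δu/u = 0.0652.
Q is then a monomial in u, w:
δQ/Q = √((δu/u)² + (3·δw/w)²) = √(0.00425 + 0.0727) = 0.277
Q = 849.6, so δQ = 0.277 × 849.6 = 236.

236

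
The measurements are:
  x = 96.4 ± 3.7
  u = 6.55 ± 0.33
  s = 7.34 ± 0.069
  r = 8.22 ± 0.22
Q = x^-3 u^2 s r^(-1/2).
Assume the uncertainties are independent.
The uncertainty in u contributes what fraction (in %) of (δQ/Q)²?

42.9%

(δQ/Q)² = (-3·δx/x)² + (2·δu/u)² + (1·δs/s)² + (−½·δr/r)²
  x term: (-3×0.0384)² = 0.0133
  u term: (2×0.0504)² = 0.0102
  s term: (1×0.00940)² = 8.84e-05
  r term: (-0.5×0.0268)² = 0.000179
Total = 0.0237. Share from u = 0.0102/0.0237 = 0.429.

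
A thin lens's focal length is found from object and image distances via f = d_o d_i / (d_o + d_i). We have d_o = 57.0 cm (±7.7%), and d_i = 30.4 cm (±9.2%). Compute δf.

∂f/∂d_o = (d_i/(d_o+d_i))² = 0.121;  ∂f/∂d_i = (d_o/(d_o+d_i))² = 0.425
δf = √((∂f/∂d_o · δd_o)² + (∂f/∂d_i · δd_i)²) = √(0.282 + 1.42) = 1.30 cm

1.30 cm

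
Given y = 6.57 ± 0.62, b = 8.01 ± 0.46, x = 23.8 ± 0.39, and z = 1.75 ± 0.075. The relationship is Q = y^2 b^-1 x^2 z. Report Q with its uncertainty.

5340 ± 1090

Each factor contributes (exponent × relative error)² to (δQ/Q)²:
  (2·δy/y)² = (2×0.0944)² = 0.0356;  (-1·δb/b)² = (-1×0.0574)² = 0.00330;  (2·δx/x)² = (2×0.0164)² = 0.00107;  (1·δz/z)² = (1×0.0429)² = 0.00184
δQ/Q = √(0.0418) = 0.205
Q = 5340, so δQ = 0.205 × 5340 = 1090.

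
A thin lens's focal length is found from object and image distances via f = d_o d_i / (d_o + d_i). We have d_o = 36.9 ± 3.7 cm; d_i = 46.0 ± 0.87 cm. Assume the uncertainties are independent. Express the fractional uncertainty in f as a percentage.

∂f/∂d_o = (d_i/(d_o+d_i))² = 0.308;  ∂f/∂d_i = (d_o/(d_o+d_i))² = 0.198
δf = √((∂f/∂d_o · δd_o)² + (∂f/∂d_i · δd_i)²) = √(1.30 + 0.0297) = 1.15 cm
f = 20.5 cm, so δf/f = 1.15/20.5 = 0.0563.

5.63%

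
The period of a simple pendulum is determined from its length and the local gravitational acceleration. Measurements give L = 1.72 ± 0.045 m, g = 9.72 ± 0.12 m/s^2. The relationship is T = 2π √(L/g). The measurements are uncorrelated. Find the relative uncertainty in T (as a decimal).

0.0145

Since T is a product/quotient, work with relative uncertainties:
  (½·δL/L)² = (0.5×0.0262)² = 0.000171;  (−½·δg/g)² = (-0.5×0.0123)² = 3.81e-05
δT/T = √(0.000209) = 0.0145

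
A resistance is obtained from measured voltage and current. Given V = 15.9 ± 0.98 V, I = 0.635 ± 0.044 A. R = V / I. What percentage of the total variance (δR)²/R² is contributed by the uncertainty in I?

(δR/R)² = (1·δV/V)² + (-1·δI/I)²
  V term: (1×0.0616)² = 0.00380
  I term: (-1×0.0693)² = 0.00480
Total = 0.00860. Share from I = 0.00480/0.00860 = 0.558.

55.8%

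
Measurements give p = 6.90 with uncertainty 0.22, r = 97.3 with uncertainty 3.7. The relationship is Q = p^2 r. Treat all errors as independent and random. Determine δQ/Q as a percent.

7.42%

Products/powers → add relative errors in quadrature, weighted by exponent:
  (2·δp/p)² = (2×0.0319)² = 0.00407;  (1·δr/r)² = (1×0.0380)² = 0.00145
δQ/Q = √(0.00551) = 0.0742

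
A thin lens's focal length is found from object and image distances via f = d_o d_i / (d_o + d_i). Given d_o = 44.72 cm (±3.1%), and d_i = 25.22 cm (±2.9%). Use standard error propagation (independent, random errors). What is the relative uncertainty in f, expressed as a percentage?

∂f/∂d_o = (d_i/(d_o+d_i))² = 0.130;  ∂f/∂d_i = (d_o/(d_o+d_i))² = 0.409
δf = √((∂f/∂d_o · δd_o)² + (∂f/∂d_i · δd_i)²) = √(0.0325 + 0.0894) = 0.349 cm
f = 16.13 cm, so δf/f = 0.349/16.13 = 0.0217.

2.17%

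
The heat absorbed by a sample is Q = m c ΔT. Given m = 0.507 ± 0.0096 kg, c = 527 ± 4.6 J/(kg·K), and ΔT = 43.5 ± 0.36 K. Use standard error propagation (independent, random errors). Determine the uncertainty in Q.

Relative error in a monomial: (δQ/Q)² = Σ (nᵢ · δxᵢ/xᵢ)².
  (1·δm/m)² = (1×0.0189)² = 0.000359;  (1·δc/c)² = (1×0.00873)² = 7.62e-05;  (1·δΔT/ΔT)² = (1×0.00828)² = 6.85e-05
δQ/Q = √(0.000503) = 0.0224
Q = 11600 J, so δQ = 0.0224 × 11600 = 261 J.

261 J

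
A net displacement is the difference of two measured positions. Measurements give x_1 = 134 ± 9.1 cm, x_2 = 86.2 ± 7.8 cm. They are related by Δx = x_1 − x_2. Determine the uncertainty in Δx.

12.0 cm

Sums and differences: (δΔx)² = Σ (cᵢ δxᵢ)².
  (δx_1)² = 82.8;  (δx_2)² = 60.8
δΔx = √(144) = 12.0 cm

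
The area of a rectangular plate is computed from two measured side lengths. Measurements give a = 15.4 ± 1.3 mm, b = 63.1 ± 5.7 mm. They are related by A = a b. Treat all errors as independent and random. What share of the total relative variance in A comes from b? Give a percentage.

(δA/A)² = (1·δa/a)² + (1·δb/b)²
  a term: (1×0.0844)² = 0.00713
  b term: (1×0.0903)² = 0.00816
Total = 0.0153. Share from b = 0.00816/0.0153 = 0.534.

53.4%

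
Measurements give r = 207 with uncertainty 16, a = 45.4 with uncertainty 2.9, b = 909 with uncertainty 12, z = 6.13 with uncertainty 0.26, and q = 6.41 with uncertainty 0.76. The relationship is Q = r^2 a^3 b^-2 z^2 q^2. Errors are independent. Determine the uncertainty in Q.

2.65e+06

Since Q is a product/quotient, work with relative uncertainties:
  (2·δr/r)² = (2×0.0773)² = 0.0239;  (3·δa/a)² = (3×0.0639)² = 0.0367;  (-2·δb/b)² = (-2×0.0132)² = 0.000697;  (2·δz/z)² = (2×0.0424)² = 0.00720;  (2·δq/q)² = (2×0.119)² = 0.0562
δQ/Q = √(0.125) = 0.353
Q = 7.49e+06, so δQ = 0.353 × 7.49e+06 = 2.65e+06.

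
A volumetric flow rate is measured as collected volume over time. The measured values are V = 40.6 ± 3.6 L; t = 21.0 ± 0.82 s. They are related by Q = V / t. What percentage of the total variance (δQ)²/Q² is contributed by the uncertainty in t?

16.2%

(δQ/Q)² = (1·δV/V)² + (-1·δt/t)²
  V term: (1×0.0887)² = 0.00786
  t term: (-1×0.0390)² = 0.00152
Total = 0.00939. Share from t = 0.00152/0.00939 = 0.162.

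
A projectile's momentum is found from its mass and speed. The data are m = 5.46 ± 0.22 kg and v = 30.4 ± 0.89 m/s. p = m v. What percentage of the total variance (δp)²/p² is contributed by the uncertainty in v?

(δp/p)² = (1·δm/m)² + (1·δv/v)²
  m term: (1×0.0403)² = 0.00162
  v term: (1×0.0293)² = 0.000857
Total = 0.00248. Share from v = 0.000857/0.00248 = 0.346.

34.6%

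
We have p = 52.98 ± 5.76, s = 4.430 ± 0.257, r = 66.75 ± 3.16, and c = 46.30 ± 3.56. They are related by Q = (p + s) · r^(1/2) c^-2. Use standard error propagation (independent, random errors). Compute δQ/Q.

0.185

Let u = p + s = 57.41. δu = √(δp² + δs²) = √(33.2 + 0.0660) = 5.77, so δu/u = 0.100.
Q is then a monomial in u, r, c:
δQ/Q = √((δu/u)² + (½·δr/r)² + (-2·δc/c)²) = √(0.0101 + 0.000560 + 0.0236) = 0.185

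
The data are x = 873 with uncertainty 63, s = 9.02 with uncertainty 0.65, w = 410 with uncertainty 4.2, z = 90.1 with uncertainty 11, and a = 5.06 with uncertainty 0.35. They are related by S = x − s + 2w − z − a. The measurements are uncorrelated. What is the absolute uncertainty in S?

S is a linear combination, so absolute uncertainties add in quadrature:
  (δx)² = 3970;  (δs)² = 0.423;  (2·δw)² = 70.6;  (δz)² = 121;  (δa)² = 0.122
δS = √(4160) = 64.5

64.5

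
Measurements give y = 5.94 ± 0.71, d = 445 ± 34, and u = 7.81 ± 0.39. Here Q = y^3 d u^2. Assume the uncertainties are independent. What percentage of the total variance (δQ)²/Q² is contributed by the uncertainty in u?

(δQ/Q)² = (3·δy/y)² + (1·δd/d)² + (2·δu/u)²
  y term: (3×0.120)² = 0.129
  d term: (1×0.0764)² = 0.00584
  u term: (2×0.0499)² = 0.00997
Total = 0.144. Share from u = 0.00997/0.144 = 0.0691.

6.91%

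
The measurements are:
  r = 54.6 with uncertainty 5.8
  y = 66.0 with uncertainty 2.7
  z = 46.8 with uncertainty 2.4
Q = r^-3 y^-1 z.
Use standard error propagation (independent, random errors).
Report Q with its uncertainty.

(4.36 ± 1.42) × 10^-6

Since Q is a product/quotient, work with relative uncertainties:
  (-3·δr/r)² = (-3×0.106)² = 0.102;  (-1·δy/y)² = (-1×0.0409)² = 0.00167;  (1·δz/z)² = (1×0.0513)² = 0.00263
δQ/Q = √(0.106) = 0.325
Q = 4.36e-06, so δQ = 0.325 × 4.36e-06 = 1.42e-06.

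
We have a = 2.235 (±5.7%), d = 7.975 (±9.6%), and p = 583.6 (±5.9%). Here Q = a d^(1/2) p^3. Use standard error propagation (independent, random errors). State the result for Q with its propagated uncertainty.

(1.255 ± 0.241) × 10^9

Products/powers → add relative errors in quadrature, weighted by exponent:
  (1·δa/a)² = (1×0.0570)² = 0.00325;  (½·δd/d)² = (0.5×0.0960)² = 0.00230;  (3·δp/p)² = (3×0.0590)² = 0.0313
δQ/Q = √(0.0369) = 0.192
Q = 1.255e+09, so δQ = 0.192 × 1.255e+09 = 2.41e+08.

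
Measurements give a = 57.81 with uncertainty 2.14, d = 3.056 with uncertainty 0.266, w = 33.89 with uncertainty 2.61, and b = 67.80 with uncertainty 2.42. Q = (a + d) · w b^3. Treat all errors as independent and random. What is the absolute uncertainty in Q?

8.78e+07

Let u = a + d = 60.87. δu = √(δa² + δd²) = √(4.58 + 0.0708) = 2.16, so δu/u = 0.0354.
Q is then a monomial in u, w, b:
δQ/Q = √((δu/u)² + (1·δw/w)² + (3·δb/b)²) = √(0.00126 + 0.00593 + 0.0115) = 0.137
Q = 6.429e+08, so δQ = 0.137 × 6.429e+08 = 8.78e+07.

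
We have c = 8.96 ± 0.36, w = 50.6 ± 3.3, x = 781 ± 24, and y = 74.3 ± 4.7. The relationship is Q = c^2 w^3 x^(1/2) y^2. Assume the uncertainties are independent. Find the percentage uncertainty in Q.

For a monomial Q ∝ c^2, w^3, x^(1/2), y^2, fractional errors add in quadrature:
  (2·δc/c)² = (2×0.0402)² = 0.00646;  (3·δw/w)² = (3×0.0652)² = 0.0383;  (½·δx/x)² = (0.5×0.0307)² = 0.000236;  (2·δy/y)² = (2×0.0633)² = 0.0160
δQ/Q = √(0.0610) = 0.247

24.7%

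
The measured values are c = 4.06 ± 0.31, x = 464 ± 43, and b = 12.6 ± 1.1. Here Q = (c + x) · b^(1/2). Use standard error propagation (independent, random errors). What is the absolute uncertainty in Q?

169

Let u = c + x = 468. δu = √(δc² + δx²) = √(0.0961 + 1850) = 43.0, so δu/u = 0.0919.
Q is then a monomial in u, b:
δQ/Q = √((δu/u)² + (½·δb/b)²) = √(0.00844 + 0.00191) = 0.102
Q = 1660, so δQ = 0.102 × 1660 = 169.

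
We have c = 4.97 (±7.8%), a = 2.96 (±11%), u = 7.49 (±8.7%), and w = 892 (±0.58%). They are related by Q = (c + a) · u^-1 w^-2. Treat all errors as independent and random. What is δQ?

1.44e-07

Let h = c + a = 7.93. δh = √(δc² + δa²) = √(0.150 + 0.106) = 0.506, so δh/h = 0.0638.
Q is then a monomial in h, u, w:
δQ/Q = √((δh/h)² + (-1·δu/u)² + (-2·δw/w)²) = √(0.00408 + 0.00757 + 0.000135) = 0.109
Q = 1.33e-06, so δQ = 0.109 × 1.33e-06 = 1.44e-07.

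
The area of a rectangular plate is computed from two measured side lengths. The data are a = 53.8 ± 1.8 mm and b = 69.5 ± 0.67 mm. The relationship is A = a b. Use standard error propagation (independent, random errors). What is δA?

130 mm^2

Each factor contributes (exponent × relative error)² to (δA/A)²:
  (1·δa/a)² = (1×0.0335)² = 0.00112;  (1·δb/b)² = (1×0.00964)² = 9.29e-05
δA/A = √(0.00121) = 0.0348
A = 3740 mm^2, so δA = 0.0348 × 3740 = 130 mm^2.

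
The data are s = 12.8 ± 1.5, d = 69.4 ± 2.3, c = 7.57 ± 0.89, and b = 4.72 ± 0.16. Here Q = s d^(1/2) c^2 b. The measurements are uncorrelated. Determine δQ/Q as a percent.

26.5%

Each factor contributes (exponent × relative error)² to (δQ/Q)²:
  (1·δs/s)² = (1×0.117)² = 0.0137;  (½·δd/d)² = (0.5×0.0331)² = 0.000275;  (2·δc/c)² = (2×0.118)² = 0.0553;  (1·δb/b)² = (1×0.0339)² = 0.00115
δQ/Q = √(0.0704) = 0.265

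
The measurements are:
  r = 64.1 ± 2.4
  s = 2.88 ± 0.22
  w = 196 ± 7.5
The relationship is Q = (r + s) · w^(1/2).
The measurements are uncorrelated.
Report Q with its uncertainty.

938 ± 38.2

Let u = r + s = 67.0. δu = √(δr² + δs²) = √(5.76 + 0.0484) = 2.41, so δu/u = 0.0360.
Q is then a monomial in u, w:
δQ/Q = √((δu/u)² + (½·δw/w)²) = √(0.00129 + 0.000366) = 0.0408
Q = 938, so δQ = 0.0408 × 938 = 38.2.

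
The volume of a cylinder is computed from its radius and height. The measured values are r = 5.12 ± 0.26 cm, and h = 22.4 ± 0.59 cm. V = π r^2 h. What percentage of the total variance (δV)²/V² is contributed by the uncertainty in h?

(δV/V)² = (2·δr/r)² + (1·δh/h)²
  r term: (2×0.0508)² = 0.0103
  h term: (1×0.0263)² = 0.000694
Total = 0.0110. Share from h = 0.000694/0.0110 = 0.0630.

6.30%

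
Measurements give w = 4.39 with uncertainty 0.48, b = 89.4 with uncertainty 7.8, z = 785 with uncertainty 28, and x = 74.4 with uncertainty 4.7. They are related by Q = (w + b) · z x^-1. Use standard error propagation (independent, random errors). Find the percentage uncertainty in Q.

Let u = w + b = 93.8. δu = √(δw² + δb²) = √(0.230 + 60.8) = 7.81, so δu/u = 0.0833.
Q is then a monomial in u, z, x:
δQ/Q = √((δu/u)² + (1·δz/z)² + (-1·δx/x)²) = √(0.00694 + 0.00127 + 0.00399) = 0.110

11.0%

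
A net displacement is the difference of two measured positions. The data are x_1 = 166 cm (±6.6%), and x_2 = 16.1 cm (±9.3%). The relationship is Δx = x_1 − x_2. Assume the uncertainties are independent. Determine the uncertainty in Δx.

11.1 cm

Each term contributes (cᵢ δxᵢ)² to (δΔx)²:
  (δx_1)² = 120;  (δx_2)² = 2.24
δΔx = √(122) = 11.1 cm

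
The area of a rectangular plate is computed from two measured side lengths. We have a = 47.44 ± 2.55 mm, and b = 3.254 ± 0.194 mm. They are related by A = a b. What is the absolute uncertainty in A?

A is a product of powers, so relative uncertainties combine in quadrature:
  (1·δa/a)² = (1×0.0538)² = 0.00289;  (1·δb/b)² = (1×0.0596)² = 0.00355
δA/A = √(0.00644) = 0.0803
A = 154.4 mm^2, so δA = 0.0803 × 154.4 = 12.4 mm^2.

12.4 mm^2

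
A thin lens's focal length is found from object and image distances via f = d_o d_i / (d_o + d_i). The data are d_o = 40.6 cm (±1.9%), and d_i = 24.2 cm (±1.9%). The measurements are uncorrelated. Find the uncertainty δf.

0.210 cm

∂f/∂d_o = (d_i/(d_o+d_i))² = 0.139;  ∂f/∂d_i = (d_o/(d_o+d_i))² = 0.393
δf = √((∂f/∂d_o · δd_o)² + (∂f/∂d_i · δd_i)²) = √(0.0116 + 0.0326) = 0.210 cm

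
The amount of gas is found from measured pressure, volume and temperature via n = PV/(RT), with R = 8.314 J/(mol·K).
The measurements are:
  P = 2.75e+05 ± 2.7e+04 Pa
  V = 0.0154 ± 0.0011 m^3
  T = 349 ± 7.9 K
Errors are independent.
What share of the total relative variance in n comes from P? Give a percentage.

(δn/n)² = (1·δP/P)² + (1·δV/V)² + (-1·δT/T)²
  P term: (1×0.0982)² = 0.00964
  V term: (1×0.0714)² = 0.00510
  T term: (-1×0.0226)² = 0.000512
Total = 0.0153. Share from P = 0.00964/0.0153 = 0.632.

63.2%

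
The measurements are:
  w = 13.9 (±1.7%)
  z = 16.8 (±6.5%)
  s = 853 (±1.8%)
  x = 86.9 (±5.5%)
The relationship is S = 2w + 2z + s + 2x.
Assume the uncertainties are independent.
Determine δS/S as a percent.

1.67%

Absolute uncertainties add in quadrature for a linear combination:
  (2·δw)² = 0.223;  (2·δz)² = 4.77;  (δs)² = 236;  (2·δx)² = 91.4
δS = √(332) = 18.2
S = 1090, so δS/S = 18.2/1090 = 0.0167.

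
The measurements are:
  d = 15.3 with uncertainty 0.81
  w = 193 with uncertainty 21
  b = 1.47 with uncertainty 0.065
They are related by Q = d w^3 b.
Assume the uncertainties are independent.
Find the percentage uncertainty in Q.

33.4%

For a monomial Q ∝ d, w^3, b, fractional errors add in quadrature:
  (1·δd/d)² = (1×0.0529)² = 0.00280;  (3·δw/w)² = (3×0.109)² = 0.107;  (1·δb/b)² = (1×0.0442)² = 0.00196
δQ/Q = √(0.111) = 0.334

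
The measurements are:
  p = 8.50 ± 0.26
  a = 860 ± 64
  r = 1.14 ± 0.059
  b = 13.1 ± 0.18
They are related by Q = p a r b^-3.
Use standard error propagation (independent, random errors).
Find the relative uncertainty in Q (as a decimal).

0.104

Q is a product of powers, so relative uncertainties combine in quadrature:
  (1·δp/p)² = (1×0.0306)² = 0.000936;  (1·δa/a)² = (1×0.0744)² = 0.00554;  (1·δr/r)² = (1×0.0518)² = 0.00268;  (-3·δb/b)² = (-3×0.0137)² = 0.00170
δQ/Q = √(0.0109) = 0.104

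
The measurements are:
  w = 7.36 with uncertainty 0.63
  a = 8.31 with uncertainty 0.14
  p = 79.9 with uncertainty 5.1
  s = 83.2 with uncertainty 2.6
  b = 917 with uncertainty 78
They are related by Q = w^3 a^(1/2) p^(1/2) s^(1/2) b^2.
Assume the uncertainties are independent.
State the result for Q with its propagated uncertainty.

(7.88 ± 2.44) × 10^10

Q is a product of powers, so relative uncertainties combine in quadrature:
  (3·δw/w)² = (3×0.0856)² = 0.0659;  (½·δa/a)² = (0.5×0.0168)² = 7.1e-05;  (½·δp/p)² = (0.5×0.0638)² = 0.00102;  (½·δs/s)² = (0.5×0.0312)² = 0.000244;  (2·δb/b)² = (2×0.0851)² = 0.0289
δQ/Q = √(0.0962) = 0.310
Q = 7.88e+10, so δQ = 0.310 × 7.88e+10 = 2.44e+10.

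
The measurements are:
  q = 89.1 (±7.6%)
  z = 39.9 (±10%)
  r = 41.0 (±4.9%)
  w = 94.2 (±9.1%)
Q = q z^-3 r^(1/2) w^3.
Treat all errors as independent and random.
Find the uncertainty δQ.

For a monomial Q ∝ q, z^-3, r^(1/2), w^3, fractional errors add in quadrature:
  (1·δq/q)² = (1×0.0760)² = 0.00578;  (-3·δz/z)² = (-3×0.100)² = 0.0900;  (½·δr/r)² = (0.5×0.0490)² = 0.000600;  (3·δw/w)² = (3×0.0910)² = 0.0745
δQ/Q = √(0.171) = 0.413
Q = 7510, so δQ = 0.413 × 7510 = 3100.

3100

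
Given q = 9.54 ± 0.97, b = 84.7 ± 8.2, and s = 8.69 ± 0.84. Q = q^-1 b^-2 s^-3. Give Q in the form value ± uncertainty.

For a monomial Q ∝ q^-1, b^-2, s^-3, fractional errors add in quadrature:
  (-1·δq/q)² = (-1×0.102)² = 0.0103;  (-2·δb/b)² = (-2×0.0968)² = 0.0375;  (-3·δs/s)² = (-3×0.0967)² = 0.0841
δQ/Q = √(0.132) = 0.363
Q = 2.23e-08, so δQ = 0.363 × 2.23e-08 = 8.09e-09.

(2.23 ± 0.809) × 10^-8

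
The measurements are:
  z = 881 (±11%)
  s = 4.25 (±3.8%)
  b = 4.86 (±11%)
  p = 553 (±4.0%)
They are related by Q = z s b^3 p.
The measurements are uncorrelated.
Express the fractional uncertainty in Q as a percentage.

35.2%

Products/powers → add relative errors in quadrature, weighted by exponent:
  (1·δz/z)² = (1×0.110)² = 0.0121;  (1·δs/s)² = (1×0.0380)² = 0.00144;  (3·δb/b)² = (3×0.110)² = 0.109;  (1·δp/p)² = (1×0.0400)² = 0.00160
δQ/Q = √(0.124) = 0.352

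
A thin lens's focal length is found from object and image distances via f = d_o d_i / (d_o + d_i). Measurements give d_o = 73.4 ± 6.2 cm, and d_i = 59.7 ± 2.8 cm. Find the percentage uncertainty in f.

∂f/∂d_o = (d_i/(d_o+d_i))² = 0.201;  ∂f/∂d_i = (d_o/(d_o+d_i))² = 0.304
δf = √((∂f/∂d_o · δd_o)² + (∂f/∂d_i · δd_i)²) = √(1.56 + 0.725) = 1.51 cm
f = 32.9 cm, so δf/f = 1.51/32.9 = 0.0459.

4.59%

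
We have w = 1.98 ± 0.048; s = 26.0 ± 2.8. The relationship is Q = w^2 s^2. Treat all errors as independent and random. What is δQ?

Each factor contributes (exponent × relative error)² to (δQ/Q)²:
  (2·δw/w)² = (2×0.0242)² = 0.00235;  (2·δs/s)² = (2×0.108)² = 0.0464
δQ/Q = √(0.0487) = 0.221
Q = 2650, so δQ = 0.221 × 2650 = 585.

585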